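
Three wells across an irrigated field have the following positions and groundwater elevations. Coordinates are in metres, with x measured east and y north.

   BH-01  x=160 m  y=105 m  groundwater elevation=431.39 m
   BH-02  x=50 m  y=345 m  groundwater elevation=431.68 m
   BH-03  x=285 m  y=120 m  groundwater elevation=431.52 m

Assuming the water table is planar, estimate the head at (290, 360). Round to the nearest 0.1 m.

With h = a·x + b·y + c and BH-01 as origin, the differences give:
  (-110)·a + 240·b = +0.29
  125·a + 15·b = +0.13
Eliminate b (×15 and ×240, subtract): -31650·a = -26.850 → a = ∂h/∂x = +0.0008483
Back-substitute: b = ∂h/∂y = +0.001597.
h(290, 360) = 431.39 + (+0.0008483)·(130) + (+0.001597)·(255) = 431.39 +0.110 +0.407 = 431.908 m.

431.9 m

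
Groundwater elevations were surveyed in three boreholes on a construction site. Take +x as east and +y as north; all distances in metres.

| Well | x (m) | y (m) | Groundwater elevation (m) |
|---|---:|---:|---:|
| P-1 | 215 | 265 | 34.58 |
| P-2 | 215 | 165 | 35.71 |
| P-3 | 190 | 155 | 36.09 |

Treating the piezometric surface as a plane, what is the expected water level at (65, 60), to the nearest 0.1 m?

38.5 m

Taking P-1 as reference: P-2−P-1 = (0, -100, +1.13); P-3−P-1 = (-25, -110, +1.51).
Solve a·Δx + b·Δy = Δh: det = 0·(-110) − (-25)·(-100) = -2500.
∂h/∂x = [(+1.13)·(-110) − (+1.51)·(-100)] / -2500 = -0.01068
∂h/∂y = [0·(+1.51) − (-25)·(+1.13)] / -2500 = -0.01130
h(65, 60) = 34.58 + (-0.01068)·(-150) + (-0.01130)·(-205) = 34.58 +1.602 +2.317 = 38.499 m.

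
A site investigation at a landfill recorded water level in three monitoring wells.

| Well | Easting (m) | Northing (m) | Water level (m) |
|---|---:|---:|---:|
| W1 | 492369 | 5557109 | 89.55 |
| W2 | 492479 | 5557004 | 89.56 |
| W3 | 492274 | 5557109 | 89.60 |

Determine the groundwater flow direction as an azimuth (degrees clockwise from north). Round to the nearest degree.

039°

Differences from W1: to W2 (Δx, Δy, Δh) = (110, -105, +0.01); to W3 = (-95, 0, +0.05).
Solve a·Δx + b·Δy = Δh: det = 110·0 − (-95)·(-105) = -9975.
∂h/∂x = [(+0.01)·0 − (+0.05)·(-105)] / -9975 = -0.0005263
∂h/∂y = [110·(+0.05) − (-95)·(+0.01)] / -9975 = -0.0006466
Flow direction (−∇h) has components (+0.0005263 E, +0.0006466 N).
Azimuth = atan2(E, N) = atan2(+0.0005263, +0.0006466) = 39.1° ≈ 039°.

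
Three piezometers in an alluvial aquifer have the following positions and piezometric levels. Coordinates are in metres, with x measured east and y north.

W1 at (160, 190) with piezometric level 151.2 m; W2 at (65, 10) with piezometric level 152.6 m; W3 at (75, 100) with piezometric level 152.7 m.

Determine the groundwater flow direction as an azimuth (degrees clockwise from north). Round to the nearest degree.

Differences from W1: to W2 (Δx, Δy, Δh) = (-95, -180, +1.4); to W3 = (-85, -90, +1.5).
Determinant of the coordinate differences = (-95)·(-90) − (-85)·(-180) = -6750.
∂h/∂x = [(+1.4)·(-90) − (+1.5)·(-180)] / -6750 = -0.02133
∂h/∂y = [(-95)·(+1.5) − (-85)·(+1.4)] / -6750 = +0.003481
Flow direction (−∇h) has components (+0.02133 E, -0.003481 N).
Azimuth = atan2(E, N) = atan2(+0.02133, -0.003481) = 99.3° ≈ 099°.

099°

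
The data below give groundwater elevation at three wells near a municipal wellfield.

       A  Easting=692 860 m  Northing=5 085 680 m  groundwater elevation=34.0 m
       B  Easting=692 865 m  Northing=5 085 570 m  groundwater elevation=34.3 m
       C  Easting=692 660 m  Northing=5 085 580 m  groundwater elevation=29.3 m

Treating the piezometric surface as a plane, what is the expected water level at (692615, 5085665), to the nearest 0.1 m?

28.1 m

Three-point gradient (reference A): Δ to B = (5, -110, +0.3), Δ to C = (-200, -100, -4.7).
∂h/∂x = +0.02431, ∂h/∂y = -0.001622 (det = -22500).
h(692615, 5085665) = 34.0 + (+0.02431)·(-245) + (-0.001622)·(-15) = 34.0 -5.956 +0.024 = 28.068 m.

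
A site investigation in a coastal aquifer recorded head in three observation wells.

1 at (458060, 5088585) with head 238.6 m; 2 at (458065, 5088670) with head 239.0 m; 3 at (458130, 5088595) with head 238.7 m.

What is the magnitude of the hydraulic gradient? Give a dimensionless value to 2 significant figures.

Differences from 1: to 2 (Δx, Δy, Δh) = (5, 85, +0.4); to 3 = (70, 10, +0.1).
Determinant of the coordinate differences = 5·10 − 70·85 = -5900.
∂h/∂x = [(+0.4)·10 − (+0.1)·85] / -5900 = +0.0007627
∂h/∂y = [5·(+0.1) − 70·(+0.4)] / -5900 = +0.004661
|∇h| = √(0.0007627² + 0.004661²) = 0.004723

0.0047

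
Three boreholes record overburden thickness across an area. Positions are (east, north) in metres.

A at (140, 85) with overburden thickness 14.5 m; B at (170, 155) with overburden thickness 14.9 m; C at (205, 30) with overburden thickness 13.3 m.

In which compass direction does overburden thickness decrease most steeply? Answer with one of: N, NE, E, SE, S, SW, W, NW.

SE

Differences from A: to B (Δx, Δy, Δh) = (30, 70, +0.4); to C = (65, -55, -1.2).
Solve a·Δx + b·Δy = Δd: det = 30·(-55) − 65·70 = -6200.
∂d/∂x = [(+0.4)·(-55) − (-1.2)·70] / -6200 = -0.010000
∂d/∂y = [30·(-1.2) − 65·(+0.4)] / -6200 = +0.01000
Steepest decrease is along −∇f = (+0.010000 E, -0.01000 N) → southeast.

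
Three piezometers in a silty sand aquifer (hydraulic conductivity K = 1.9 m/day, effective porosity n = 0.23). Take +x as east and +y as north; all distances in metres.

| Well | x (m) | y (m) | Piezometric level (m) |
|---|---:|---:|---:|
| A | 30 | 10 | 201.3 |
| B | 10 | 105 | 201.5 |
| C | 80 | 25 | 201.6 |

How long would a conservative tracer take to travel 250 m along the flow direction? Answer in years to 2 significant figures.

Taking A as reference: B−A = (-20, 95, +0.2); C−A = (50, 15, +0.3).
Solve a·Δx + b·Δy = Δh: det = (-20)·15 − 50·95 = -5050.
∂h/∂x = [(+0.2)·15 − (+0.3)·95] / -5050 = +0.005050
∂h/∂y = [(-20)·(+0.3) − 50·(+0.2)] / -5050 = +0.003168
|∇h| = √(0.005050² + 0.003168²) = 0.005961
Seepage velocity v = K·i/n = 1.9 × 0.005961 / 0.23 = 0.04924 m/day.
t = 250 / 0.04924 = 5077 days = 13.9 years.

14 years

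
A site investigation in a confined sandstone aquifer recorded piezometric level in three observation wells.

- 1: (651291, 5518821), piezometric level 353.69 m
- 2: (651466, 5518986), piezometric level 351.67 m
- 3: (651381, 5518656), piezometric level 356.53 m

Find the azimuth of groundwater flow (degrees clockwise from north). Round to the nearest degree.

349°

Taking 1 as reference: 2−1 = (175, 165, -2.02); 3−1 = (90, -165, +2.84).
Solve a·Δx + b·Δy = Δh: det = 175·(-165) − 90·165 = -43725.
∂h/∂x = [(-2.02)·(-165) − (+2.84)·165] / -43725 = +0.003094
∂h/∂y = [175·(+2.84) − 90·(-2.02)] / -43725 = -0.01552
Flow direction (−∇h) has components (-0.003094 E, +0.01552 N).
Azimuth = atan2(E, N) = atan2(-0.003094, +0.01552) = 348.7° ≈ 349°.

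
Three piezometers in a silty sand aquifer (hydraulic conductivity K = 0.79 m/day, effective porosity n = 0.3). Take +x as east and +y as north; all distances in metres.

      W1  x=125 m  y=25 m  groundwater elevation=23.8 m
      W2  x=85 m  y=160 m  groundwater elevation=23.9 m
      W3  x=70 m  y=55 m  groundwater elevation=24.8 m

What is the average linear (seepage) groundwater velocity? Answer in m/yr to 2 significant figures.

Taking W1 as reference: W2−W1 = (-40, 135, +0.1); W3−W1 = (-55, 30, +1.0).
Solve a·Δx + b·Δy = Δh: det = (-40)·30 − (-55)·135 = 6225.
∂h/∂x = [(+0.1)·30 − (+1.0)·135] / 6225 = -0.02120
∂h/∂y = [(-40)·(+1.0) − (-55)·(+0.1)] / 6225 = -0.005542
|∇h| = √(-0.02120² + -0.005542²) = 0.02191
Seepage velocity v = K·i/n = 0.79 × 0.02191 / 0.3 = 0.0577 m/day = 21.07 m/yr.

21 m/yr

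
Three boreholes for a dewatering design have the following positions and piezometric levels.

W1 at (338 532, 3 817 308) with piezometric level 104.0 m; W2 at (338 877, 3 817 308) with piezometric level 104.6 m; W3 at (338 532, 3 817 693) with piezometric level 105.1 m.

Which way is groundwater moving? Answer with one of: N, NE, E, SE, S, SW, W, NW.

∂h/∂x = (104.6 − 104.0) / (338877 − 338532) = +0.001739
∂h/∂y = (105.1 − 104.0) / (3817693 − 3817308) = +0.002857
Flow = −∇h = (-0.001739 east, -0.002857 north), which points southwest.

SW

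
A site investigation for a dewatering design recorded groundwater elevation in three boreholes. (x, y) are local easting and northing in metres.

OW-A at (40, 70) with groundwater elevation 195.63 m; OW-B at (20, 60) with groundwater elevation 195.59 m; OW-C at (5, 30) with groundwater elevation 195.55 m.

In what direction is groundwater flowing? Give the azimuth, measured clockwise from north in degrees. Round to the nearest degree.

Differences from OW-A: to OW-B (Δx, Δy, Δh) = (-20, -10, -0.04); to OW-C = (-35, -40, -0.08).
Solve a·Δx + b·Δy = Δh: det = (-20)·(-40) − (-35)·(-10) = 450.
∂h/∂x = [(-0.04)·(-40) − (-0.08)·(-10)] / 450 = +0.001778
∂h/∂y = [(-20)·(-0.08) − (-35)·(-0.04)] / 450 = +0.0004444
Flow direction (−∇h) has components (-0.001778 E, -0.0004444 N).
Azimuth = atan2(E, N) = atan2(-0.001778, -0.0004444) = 256.0° ≈ 256°.

256°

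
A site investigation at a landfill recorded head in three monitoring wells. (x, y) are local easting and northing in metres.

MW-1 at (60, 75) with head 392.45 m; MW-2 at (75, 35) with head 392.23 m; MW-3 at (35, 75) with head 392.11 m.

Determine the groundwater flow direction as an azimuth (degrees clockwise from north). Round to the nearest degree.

Differences from MW-1: to MW-2 (Δx, Δy, Δh) = (15, -40, -0.22); to MW-3 = (-25, 0, -0.34).
Determinant of the coordinate differences = 15·0 − (-25)·(-40) = -1000.
∂h/∂x = [(-0.22)·0 − (-0.34)·(-40)] / -1000 = +0.01360
∂h/∂y = [15·(-0.34) − (-25)·(-0.22)] / -1000 = +0.01060
Flow direction (−∇h) has components (-0.01360 E, -0.01060 N).
Azimuth = atan2(E, N) = atan2(-0.01360, -0.01060) = 232.1° ≈ 232°.

232°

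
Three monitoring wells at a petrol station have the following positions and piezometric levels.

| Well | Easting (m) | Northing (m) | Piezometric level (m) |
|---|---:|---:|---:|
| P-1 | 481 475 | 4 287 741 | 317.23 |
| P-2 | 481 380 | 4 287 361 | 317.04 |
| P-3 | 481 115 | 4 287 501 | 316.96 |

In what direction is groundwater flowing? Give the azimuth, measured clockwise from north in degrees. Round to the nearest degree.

Three-point gradient (reference P-1): Δ to P-2 = (-95, -380, -0.19), Δ to P-3 = (-360, -240, -0.27).
∂h/∂x = +0.0005000, ∂h/∂y = +0.0003750 (det = -114000).
Flow direction (−∇h) has components (-0.0005000 E, -0.0003750 N).
Azimuth = atan2(E, N) = atan2(-0.0005000, -0.0003750) = 233.1° ≈ 233°.

233°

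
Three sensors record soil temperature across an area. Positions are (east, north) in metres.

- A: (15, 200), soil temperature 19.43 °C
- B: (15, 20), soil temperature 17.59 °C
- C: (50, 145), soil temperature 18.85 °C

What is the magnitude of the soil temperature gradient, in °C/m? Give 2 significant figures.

0.010 °C/m

With T = a·x + b·y + c and A as origin, the differences give:
  0·a + (-180)·b = -1.84
  35·a + (-55)·b = -0.58
Eliminate b (×(-55) and ×(-180), subtract): 6300·a = -3.200 → a = ∂T/∂x = -0.0005079
Back-substitute: b = ∂T/∂y = +0.01022.
|∇f| = √(-0.0005079² + 0.01022²) = 0.01023 °C/m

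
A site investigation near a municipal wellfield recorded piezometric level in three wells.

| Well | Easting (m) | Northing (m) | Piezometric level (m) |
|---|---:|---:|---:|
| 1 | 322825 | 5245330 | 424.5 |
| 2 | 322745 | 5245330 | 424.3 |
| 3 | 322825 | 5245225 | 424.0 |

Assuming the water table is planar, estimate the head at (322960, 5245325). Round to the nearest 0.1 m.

424.8 m

∂h/∂x = (424.3 − 424.5) / (322745 − 322825) = +0.002500
∂h/∂y = (424.0 − 424.5) / (5245225 − 5245330) = +0.004762
h(322960, 5245325) = 424.5 + (+0.002500)·(135) + (+0.004762)·(-5) = 424.5 +0.337 -0.024 = 424.814 m.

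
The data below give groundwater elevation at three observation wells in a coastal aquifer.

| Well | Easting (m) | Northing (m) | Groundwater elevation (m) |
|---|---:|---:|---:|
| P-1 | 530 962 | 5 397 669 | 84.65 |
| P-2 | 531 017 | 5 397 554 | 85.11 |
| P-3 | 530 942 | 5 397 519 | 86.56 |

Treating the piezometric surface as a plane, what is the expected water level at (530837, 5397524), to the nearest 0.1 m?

88.0 m

Taking P-1 as reference: P-2−P-1 = (55, -115, +0.46); P-3−P-1 = (-20, -150, +1.91).
Determinant of the coordinate differences = 55·(-150) − (-20)·(-115) = -10550.
∂h/∂x = [(+0.46)·(-150) − (+1.91)·(-115)] / -10550 = -0.01428
∂h/∂y = [55·(+1.91) − (-20)·(+0.46)] / -10550 = -0.01083
h(530837, 5397524) = 84.65 + (-0.01428)·(-125) + (-0.01083)·(-145) = 84.65 +1.785 +1.570 = 88.005 m.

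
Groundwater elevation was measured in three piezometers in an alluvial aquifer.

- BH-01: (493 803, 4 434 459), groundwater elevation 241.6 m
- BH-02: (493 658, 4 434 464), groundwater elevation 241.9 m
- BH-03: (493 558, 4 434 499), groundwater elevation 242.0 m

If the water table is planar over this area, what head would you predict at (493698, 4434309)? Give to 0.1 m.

Three-point gradient (reference BH-01): Δ to BH-02 = (-145, 5, +0.3), Δ to BH-03 = (-245, 40, +0.4).
∂h/∂x = -0.002186, ∂h/∂y = -0.003388 (det = -4575).
h(493698, 4434309) = 241.6 + (-0.002186)·(-105) + (-0.003388)·(-150) = 241.6 +0.230 +0.508 = 242.338 m.

242.3 m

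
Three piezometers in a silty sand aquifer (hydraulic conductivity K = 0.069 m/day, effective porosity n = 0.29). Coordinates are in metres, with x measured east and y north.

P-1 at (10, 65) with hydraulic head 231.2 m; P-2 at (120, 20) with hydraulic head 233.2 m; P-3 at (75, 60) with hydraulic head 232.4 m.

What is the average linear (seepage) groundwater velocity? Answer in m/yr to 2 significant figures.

1.6 m/yr

With h = a·x + b·y + c and P-1 as origin, the differences give:
  110·a + (-45)·b = +2.0
  65·a + (-5)·b = +1.2
Eliminate b (×(-5) and ×(-45), subtract): 2375·a = 44.00 → a = ∂h/∂x = +0.01853
Back-substitute: b = ∂h/∂y = +0.0008421.
|∇h| = √(0.01853² + 0.0008421²) = 0.01855
Seepage velocity v = K·i/n = 0.069 × 0.01855 / 0.29 = 0.004414 m/day = 1.612 m/yr.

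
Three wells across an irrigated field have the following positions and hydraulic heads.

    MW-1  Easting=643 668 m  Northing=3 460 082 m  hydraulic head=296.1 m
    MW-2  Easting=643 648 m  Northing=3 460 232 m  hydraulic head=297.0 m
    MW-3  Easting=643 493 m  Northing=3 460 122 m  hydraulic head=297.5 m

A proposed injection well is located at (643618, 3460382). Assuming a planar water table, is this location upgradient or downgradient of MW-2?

Three-point gradient (reference MW-1): Δ to MW-2 = (-20, 150, +0.9), Δ to MW-3 = (-175, 40, +1.4).
∂h/∂x = -0.006837, ∂h/∂y = +0.005088 (det = 25450).
Head at (643618, 3460382) = 296.1 + (-0.006837)·(-50) + (+0.005088)·(300) = 297.97 m.
That is higher than the 297.0 m at MW-2, so the point is upgradient.

upgradient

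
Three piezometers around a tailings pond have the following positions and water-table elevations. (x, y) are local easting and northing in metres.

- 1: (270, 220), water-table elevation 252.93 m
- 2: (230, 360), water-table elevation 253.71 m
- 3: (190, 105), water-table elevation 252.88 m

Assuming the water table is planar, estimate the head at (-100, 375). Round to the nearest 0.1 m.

255.5 m

With h = a·x + b·y + c and 1 as origin, the differences give:
  (-40)·a + 140·b = +0.78
  (-80)·a + (-115)·b = -0.05
Eliminate b (×(-115) and ×140, subtract): 15800·a = -82.700 → a = ∂h/∂x = -0.005234
Back-substitute: b = ∂h/∂y = +0.004076.
h(-100, 375) = 252.93 + (-0.005234)·(-370) + (+0.004076)·(155) = 252.93 +1.937 +0.632 = 255.498 m.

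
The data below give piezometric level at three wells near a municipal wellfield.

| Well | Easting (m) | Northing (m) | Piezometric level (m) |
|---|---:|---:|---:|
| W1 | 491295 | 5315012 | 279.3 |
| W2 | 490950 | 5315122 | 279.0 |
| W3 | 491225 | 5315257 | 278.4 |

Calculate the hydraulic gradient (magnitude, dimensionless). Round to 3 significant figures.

0.00378

With h = a·x + b·y + c and W1 as origin, the differences give:
  (-345)·a + 110·b = -0.3
  (-70)·a + 245·b = -0.9
Eliminate b (×245 and ×110, subtract): -76825·a = 25.50 → a = ∂h/∂x = -0.0003319
Back-substitute: b = ∂h/∂y = -0.003768.
|∇h| = √(-0.0003319² + -0.003768²) = 0.003783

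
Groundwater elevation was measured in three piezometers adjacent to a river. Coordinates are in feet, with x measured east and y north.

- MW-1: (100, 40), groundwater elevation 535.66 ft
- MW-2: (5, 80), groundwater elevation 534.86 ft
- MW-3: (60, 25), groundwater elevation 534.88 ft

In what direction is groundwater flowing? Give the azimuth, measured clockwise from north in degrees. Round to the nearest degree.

With h = a·x + b·y + c and MW-1 as origin, the differences give:
  (-95)·a + 40·b = -0.80
  (-40)·a + (-15)·b = -0.78
Eliminate b (×(-15) and ×40, subtract): 3025·a = 43.200 → a = ∂h/∂x = +0.01428
Back-substitute: b = ∂h/∂y = +0.01392.
Flow direction (−∇h) has components (-0.01428 E, -0.01392 N).
Azimuth = atan2(E, N) = atan2(-0.01428, -0.01392) = 225.7° ≈ 226°.

226°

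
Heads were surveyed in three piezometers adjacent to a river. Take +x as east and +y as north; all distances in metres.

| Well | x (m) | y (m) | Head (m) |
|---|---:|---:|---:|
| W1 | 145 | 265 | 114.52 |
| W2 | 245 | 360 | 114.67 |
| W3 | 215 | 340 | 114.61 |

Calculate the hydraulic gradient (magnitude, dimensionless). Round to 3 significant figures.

0.00363

With h = a·x + b·y + c and W1 as origin, the differences give:
  100·a + 95·b = +0.15
  70·a + 75·b = +0.09
Eliminate b (×75 and ×95, subtract): 850·a = 2.700 → a = ∂h/∂x = +0.003176
Back-substitute: b = ∂h/∂y = -0.001765.
|∇h| = √(0.003176² + -0.001765²) = 0.003633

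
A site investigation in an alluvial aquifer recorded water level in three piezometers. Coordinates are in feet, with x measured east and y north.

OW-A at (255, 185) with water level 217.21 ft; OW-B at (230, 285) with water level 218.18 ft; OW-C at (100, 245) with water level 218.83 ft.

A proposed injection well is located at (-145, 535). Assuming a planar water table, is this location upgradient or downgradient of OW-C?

Taking OW-A as reference: OW-B−OW-A = (-25, 100, +0.97); OW-C−OW-A = (-155, 60, +1.62).
Solve a·Δx + b·Δy = Δh: det = (-25)·60 − (-155)·100 = 14000.
∂h/∂x = [(+0.97)·60 − (+1.62)·100] / 14000 = -0.007414
∂h/∂y = [(-25)·(+1.62) − (-155)·(+0.97)] / 14000 = +0.007846
Head at (-145, 535) = 217.21 + (-0.007414)·(-400) + (+0.007846)·(350) = 222.92 ft.
That is higher than the 218.83 ft at OW-C, so the point is upgradient.

upgradient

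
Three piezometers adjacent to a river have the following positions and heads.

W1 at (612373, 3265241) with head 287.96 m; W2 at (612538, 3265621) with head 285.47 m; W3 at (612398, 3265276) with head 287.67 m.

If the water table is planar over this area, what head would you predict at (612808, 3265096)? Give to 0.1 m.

285.8 m

Differences from W1: to W2 (Δx, Δy, Δh) = (165, 380, -2.49); to W3 = (25, 35, -0.29).
Solve a·Δx + b·Δy = Δh: det = 165·35 − 25·380 = -3725.
∂h/∂x = [(-2.49)·35 − (-0.29)·380] / -3725 = -0.006188
∂h/∂y = [165·(-0.29) − 25·(-2.49)] / -3725 = -0.003866
h(612808, 3265096) = 287.96 + (-0.006188)·(435) + (-0.003866)·(-145) = 287.96 -2.692 +0.561 = 285.829 m.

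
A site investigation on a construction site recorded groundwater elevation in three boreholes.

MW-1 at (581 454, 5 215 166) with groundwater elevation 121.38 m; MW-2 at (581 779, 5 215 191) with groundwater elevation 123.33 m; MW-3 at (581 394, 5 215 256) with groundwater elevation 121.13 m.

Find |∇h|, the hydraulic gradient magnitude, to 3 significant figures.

Differences from MW-1: to MW-2 (Δx, Δy, Δh) = (325, 25, +1.95); to MW-3 = (-60, 90, -0.25).
Determinant of the coordinate differences = 325·90 − (-60)·25 = 30750.
∂h/∂x = [(+1.95)·90 − (-0.25)·25] / 30750 = +0.005911
∂h/∂y = [325·(-0.25) − (-60)·(+1.95)] / 30750 = +0.001163
|∇h| = √(0.005911² + 0.001163²) = 0.006024

0.00602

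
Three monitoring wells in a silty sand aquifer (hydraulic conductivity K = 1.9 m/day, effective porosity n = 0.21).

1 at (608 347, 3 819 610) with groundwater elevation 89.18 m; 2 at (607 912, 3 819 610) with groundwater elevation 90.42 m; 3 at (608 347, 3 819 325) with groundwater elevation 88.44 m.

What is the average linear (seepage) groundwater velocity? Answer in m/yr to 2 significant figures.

13 m/yr

∂h/∂x = (90.42 − 89.18) / (607912 − 608347) = -0.002851
∂h/∂y = (88.44 − 89.18) / (3819325 − 3819610) = +0.002596
|∇h| = √(-0.002851² + 0.002596²) = 0.003856
Seepage velocity v = K·i/n = 1.9 × 0.003856 / 0.21 = 0.03489 m/day = 12.74 m/yr.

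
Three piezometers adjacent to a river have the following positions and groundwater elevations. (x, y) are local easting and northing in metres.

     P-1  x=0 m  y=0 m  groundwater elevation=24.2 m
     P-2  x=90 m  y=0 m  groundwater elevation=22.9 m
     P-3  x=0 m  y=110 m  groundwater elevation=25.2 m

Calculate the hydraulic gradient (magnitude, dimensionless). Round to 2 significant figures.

∂h/∂x = (22.9 − 24.2) / (90 − 0) = -0.01444
∂h/∂y = (25.2 − 24.2) / (110 − 0) = +0.009091
|∇h| = √(-0.01444² + 0.009091²) = 0.01706

0.017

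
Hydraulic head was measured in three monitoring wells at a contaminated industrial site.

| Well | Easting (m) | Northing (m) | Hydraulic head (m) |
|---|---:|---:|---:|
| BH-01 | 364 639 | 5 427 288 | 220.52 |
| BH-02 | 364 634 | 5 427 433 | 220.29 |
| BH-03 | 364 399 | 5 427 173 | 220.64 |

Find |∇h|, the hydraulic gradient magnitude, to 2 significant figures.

With h = a·x + b·y + c and BH-01 as origin, the differences give:
  (-5)·a + 145·b = -0.23
  (-240)·a + (-115)·b = +0.12
Eliminate b (×(-115) and ×145, subtract): 35375·a = 9.050 → a = ∂h/∂x = +0.0002558
Back-substitute: b = ∂h/∂y = -0.001577.
|∇h| = √(0.0002558² + -0.001577²) = 0.001598

0.0016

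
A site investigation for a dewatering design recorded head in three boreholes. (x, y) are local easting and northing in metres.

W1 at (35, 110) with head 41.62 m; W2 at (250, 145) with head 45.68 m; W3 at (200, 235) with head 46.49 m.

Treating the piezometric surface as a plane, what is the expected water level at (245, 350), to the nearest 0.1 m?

49.3 m

Differences from W1: to W2 (Δx, Δy, Δh) = (215, 35, +4.06); to W3 = (165, 125, +4.87).
Determinant of the coordinate differences = 215·125 − 165·35 = 21100.
∂h/∂x = [(+4.06)·125 − (+4.87)·35] / 21100 = +0.01597
∂h/∂y = [215·(+4.87) − 165·(+4.06)] / 21100 = +0.01787
h(245, 350) = 41.62 + (+0.01597)·(210) + (+0.01787)·(240) = 41.62 +3.355 +4.290 = 49.264 m.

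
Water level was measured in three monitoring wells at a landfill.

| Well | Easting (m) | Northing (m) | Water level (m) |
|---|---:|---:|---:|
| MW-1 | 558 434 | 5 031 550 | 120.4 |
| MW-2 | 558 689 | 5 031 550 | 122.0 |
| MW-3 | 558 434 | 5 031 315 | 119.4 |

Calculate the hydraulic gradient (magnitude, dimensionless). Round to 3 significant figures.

∂h/∂x = (122.0 − 120.4) / (558689 − 558434) = +0.006275
∂h/∂y = (119.4 − 120.4) / (5031315 − 5031550) = +0.004255
|∇h| = √(0.006275² + 0.004255²) = 0.007582

0.00758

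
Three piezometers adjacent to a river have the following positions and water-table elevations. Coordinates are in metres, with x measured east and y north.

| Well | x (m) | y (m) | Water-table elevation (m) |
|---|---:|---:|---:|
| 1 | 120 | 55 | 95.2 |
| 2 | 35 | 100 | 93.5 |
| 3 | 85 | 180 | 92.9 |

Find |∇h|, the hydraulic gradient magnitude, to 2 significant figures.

0.019

Three-point gradient (reference 1): Δ to 2 = (-85, 45, -1.7), Δ to 3 = (-35, 125, -2.3).
∂h/∂x = +0.01204, ∂h/∂y = -0.01503 (det = -9050).
|∇h| = √(0.01204² + -0.01503²) = 0.01926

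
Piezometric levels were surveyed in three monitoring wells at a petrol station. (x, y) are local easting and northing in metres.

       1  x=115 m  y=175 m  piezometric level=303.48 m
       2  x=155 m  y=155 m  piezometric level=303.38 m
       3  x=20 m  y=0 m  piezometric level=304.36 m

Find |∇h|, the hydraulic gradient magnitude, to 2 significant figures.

0.0049

Taking 1 as reference: 2−1 = (40, -20, -0.10); 3−1 = (-95, -175, +0.88).
Solve a·Δx + b·Δy = Δh: det = 40·(-175) − (-95)·(-20) = -8900.
∂h/∂x = [(-0.10)·(-175) − (+0.88)·(-20)] / -8900 = -0.003944
∂h/∂y = [40·(+0.88) − (-95)·(-0.10)] / -8900 = -0.002888
|∇h| = √(-0.003944² + -0.002888²) = 0.004888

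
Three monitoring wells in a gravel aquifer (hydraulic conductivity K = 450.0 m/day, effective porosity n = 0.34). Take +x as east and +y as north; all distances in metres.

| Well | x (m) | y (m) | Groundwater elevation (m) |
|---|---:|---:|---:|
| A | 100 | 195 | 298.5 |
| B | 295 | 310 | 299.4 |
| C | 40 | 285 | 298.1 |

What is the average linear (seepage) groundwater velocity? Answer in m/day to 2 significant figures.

7.0 m/day

Differences from A: to B (Δx, Δy, Δh) = (195, 115, +0.9); to C = (-60, 90, -0.4).
Determinant of the coordinate differences = 195·90 − (-60)·115 = 24450.
∂h/∂x = [(+0.9)·90 − (-0.4)·115] / 24450 = +0.005194
∂h/∂y = [195·(-0.4) − (-60)·(+0.9)] / 24450 = -0.0009816
|∇h| = √(0.005194² + -0.0009816²) = 0.005286
Seepage velocity v = K·i/n = 450.0 × 0.005286 / 0.34 = 6.996 m/day.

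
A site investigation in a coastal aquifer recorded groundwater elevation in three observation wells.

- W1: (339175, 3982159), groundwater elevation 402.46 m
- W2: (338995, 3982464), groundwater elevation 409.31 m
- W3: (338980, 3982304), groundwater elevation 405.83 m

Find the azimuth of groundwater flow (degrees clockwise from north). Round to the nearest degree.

With h = a·x + b·y + c and W1 as origin, the differences give:
  (-180)·a + 305·b = +6.85
  (-195)·a + 145·b = +3.37
Eliminate b (×145 and ×305, subtract): 33375·a = -34.600 → a = ∂h/∂x = -0.001037
Back-substitute: b = ∂h/∂y = +0.02185.
Flow direction (−∇h) has components (+0.001037 E, -0.02185 N).
Azimuth = atan2(E, N) = atan2(+0.001037, -0.02185) = 177.3° ≈ 177°.

177°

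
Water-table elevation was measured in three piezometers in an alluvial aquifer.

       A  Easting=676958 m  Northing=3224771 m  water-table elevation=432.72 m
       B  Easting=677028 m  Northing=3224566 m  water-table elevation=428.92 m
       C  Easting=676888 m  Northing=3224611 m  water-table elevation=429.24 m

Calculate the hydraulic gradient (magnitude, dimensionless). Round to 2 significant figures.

With h = a·x + b·y + c and A as origin, the differences give:
  70·a + (-205)·b = -3.80
  (-70)·a + (-160)·b = -3.48
Eliminate b (×(-160) and ×(-205), subtract): -25550·a = -105.400 → a = ∂h/∂x = +0.004125
Back-substitute: b = ∂h/∂y = +0.01995.
|∇h| = √(0.004125² + 0.01995²) = 0.02037

0.020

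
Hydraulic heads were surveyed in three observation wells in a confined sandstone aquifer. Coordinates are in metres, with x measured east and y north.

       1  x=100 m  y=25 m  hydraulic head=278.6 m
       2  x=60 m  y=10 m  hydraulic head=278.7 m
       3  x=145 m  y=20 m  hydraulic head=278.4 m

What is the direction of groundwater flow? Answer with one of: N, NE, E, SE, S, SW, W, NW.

Taking 1 as reference: 2−1 = (-40, -15, +0.1); 3−1 = (45, -5, -0.2).
Solve a·Δx + b·Δy = Δh: det = (-40)·(-5) − 45·(-15) = 875.
∂h/∂x = [(+0.1)·(-5) − (-0.2)·(-15)] / 875 = -0.004000
∂h/∂y = [(-40)·(-0.2) − 45·(+0.1)] / 875 = +0.004000
Flow = −∇h = (+0.004000 east, -0.004000 north), which points southeast.

SE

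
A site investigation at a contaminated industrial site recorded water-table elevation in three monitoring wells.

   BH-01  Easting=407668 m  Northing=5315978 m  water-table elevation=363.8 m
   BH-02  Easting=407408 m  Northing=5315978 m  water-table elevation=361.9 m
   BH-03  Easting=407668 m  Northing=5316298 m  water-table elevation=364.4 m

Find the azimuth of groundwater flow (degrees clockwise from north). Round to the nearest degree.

256°

∂h/∂x = (361.9 − 363.8) / (407408 − 407668) = +0.007308
∂h/∂y = (364.4 − 363.8) / (5316298 − 5315978) = +0.001875
Flow direction (−∇h) has components (-0.007308 E, -0.001875 N).
Azimuth = atan2(E, N) = atan2(-0.007308, -0.001875) = 255.6° ≈ 256°.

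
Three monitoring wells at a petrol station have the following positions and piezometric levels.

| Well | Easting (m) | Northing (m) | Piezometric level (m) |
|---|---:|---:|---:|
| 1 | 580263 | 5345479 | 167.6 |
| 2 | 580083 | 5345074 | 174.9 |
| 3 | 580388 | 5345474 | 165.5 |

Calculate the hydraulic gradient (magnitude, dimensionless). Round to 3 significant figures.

0.0201

Three-point gradient (reference 1): Δ to 2 = (-180, -405, +7.3), Δ to 3 = (125, -5, -2.1).
∂h/∂x = -0.01721, ∂h/∂y = -0.01037 (det = 51525).
|∇h| = √(-0.01721² + -0.01037²) = 0.02009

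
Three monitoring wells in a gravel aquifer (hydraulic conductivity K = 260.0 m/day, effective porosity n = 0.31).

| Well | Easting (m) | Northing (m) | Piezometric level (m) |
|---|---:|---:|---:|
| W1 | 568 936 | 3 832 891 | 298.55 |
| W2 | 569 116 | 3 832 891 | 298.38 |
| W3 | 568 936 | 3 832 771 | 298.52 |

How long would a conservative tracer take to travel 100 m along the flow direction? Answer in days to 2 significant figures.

∂h/∂x = (298.38 − 298.55) / (569116 − 568936) = -0.0009444
∂h/∂y = (298.52 − 298.55) / (3832771 − 3832891) = +0.0002500
|∇h| = √(-0.0009444² + 0.0002500²) = 0.0009769
Seepage velocity v = K·i/n = 260.0 × 0.0009769 / 0.31 = 0.8193 m/day.
t = 100 / 0.8193 = 122.1 days.

120 days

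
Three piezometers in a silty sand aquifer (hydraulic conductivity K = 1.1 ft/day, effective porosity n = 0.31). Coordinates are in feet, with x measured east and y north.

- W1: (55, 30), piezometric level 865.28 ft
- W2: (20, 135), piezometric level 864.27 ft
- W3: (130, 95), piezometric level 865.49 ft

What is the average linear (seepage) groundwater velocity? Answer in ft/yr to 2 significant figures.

Taking W1 as reference: W2−W1 = (-35, 105, -1.01); W3−W1 = (75, 65, +0.21).
Solve a·Δx + b·Δy = Δh: det = (-35)·65 − 75·105 = -10150.
∂h/∂x = [(-1.01)·65 − (+0.21)·105] / -10150 = +0.008640
∂h/∂y = [(-35)·(+0.21) − 75·(-1.01)] / -10150 = -0.006739
|∇h| = √(0.008640² + -0.006739²) = 0.01096
Seepage velocity v = K·i/n = 1.1 × 0.01096 / 0.31 = 0.03889 ft/day = 14.2 ft/yr.

14 ft/yr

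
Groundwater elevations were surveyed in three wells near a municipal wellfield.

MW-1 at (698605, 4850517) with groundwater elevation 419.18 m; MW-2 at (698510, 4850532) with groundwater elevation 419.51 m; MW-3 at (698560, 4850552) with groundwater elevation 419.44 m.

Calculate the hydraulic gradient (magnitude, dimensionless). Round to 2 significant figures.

0.0047

With h = a·x + b·y + c and MW-1 as origin, the differences give:
  (-95)·a + 15·b = +0.33
  (-45)·a + 35·b = +0.26
Eliminate b (×35 and ×15, subtract): -2650·a = 7.650 → a = ∂h/∂x = -0.002887
Back-substitute: b = ∂h/∂y = +0.003717.
|∇h| = √(-0.002887² + 0.003717²) = 0.004706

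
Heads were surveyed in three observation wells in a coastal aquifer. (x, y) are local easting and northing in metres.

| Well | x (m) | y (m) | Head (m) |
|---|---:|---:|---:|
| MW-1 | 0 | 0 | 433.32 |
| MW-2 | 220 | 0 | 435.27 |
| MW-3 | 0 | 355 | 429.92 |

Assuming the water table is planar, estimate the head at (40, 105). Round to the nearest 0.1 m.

∂h/∂x = (435.27 − 433.32) / (220 − 0) = +0.008864
∂h/∂y = (429.92 − 433.32) / (355 − 0) = -0.009577
h(40, 105) = 433.32 + (+0.008864)·(40) + (-0.009577)·(105) = 433.32 +0.355 -1.006 = 432.669 m.

432.7 m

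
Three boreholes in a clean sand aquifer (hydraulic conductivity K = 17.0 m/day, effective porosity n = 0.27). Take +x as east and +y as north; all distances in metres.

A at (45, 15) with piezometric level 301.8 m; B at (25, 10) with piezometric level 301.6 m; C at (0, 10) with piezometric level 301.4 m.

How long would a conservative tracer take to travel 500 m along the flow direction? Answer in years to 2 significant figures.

Taking A as reference: B−A = (-20, -5, -0.2); C−A = (-45, -5, -0.4).
Solve a·Δx + b·Δy = Δh: det = (-20)·(-5) − (-45)·(-5) = -125.
∂h/∂x = [(-0.2)·(-5) − (-0.4)·(-5)] / -125 = +0.008000
∂h/∂y = [(-20)·(-0.4) − (-45)·(-0.2)] / -125 = +0.008000
|∇h| = √(0.008000² + 0.008000²) = 0.01131
Seepage velocity v = K·i/n = 17.0 × 0.01131 / 0.27 = 0.7121 m/day.
t = 500 / 0.7121 = 702.1 days = 1.92 years.

1.9 years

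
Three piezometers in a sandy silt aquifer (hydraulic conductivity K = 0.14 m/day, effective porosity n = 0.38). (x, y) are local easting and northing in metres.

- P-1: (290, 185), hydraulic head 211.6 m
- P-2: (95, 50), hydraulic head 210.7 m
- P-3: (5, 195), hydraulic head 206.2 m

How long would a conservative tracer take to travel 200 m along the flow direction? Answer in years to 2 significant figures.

55 years

Three-point gradient (reference P-1): Δ to P-2 = (-195, -135, -0.9), Δ to P-3 = (-285, 10, -5.4).
∂h/∂x = +0.01826, ∂h/∂y = -0.01970 (det = -40425).
|∇h| = √(0.01826² + -0.01970²) = 0.02686
Seepage velocity v = K·i/n = 0.14 × 0.02686 / 0.38 = 0.009896 m/day.
t = 200 / 0.009896 = 2.021e+04 days = 55.3 years.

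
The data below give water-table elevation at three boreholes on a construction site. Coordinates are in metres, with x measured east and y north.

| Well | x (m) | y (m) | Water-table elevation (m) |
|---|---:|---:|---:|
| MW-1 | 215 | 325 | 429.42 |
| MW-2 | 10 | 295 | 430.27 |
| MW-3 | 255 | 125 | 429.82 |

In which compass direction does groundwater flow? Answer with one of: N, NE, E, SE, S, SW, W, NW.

Taking MW-1 as reference: MW-2−MW-1 = (-205, -30, +0.85); MW-3−MW-1 = (40, -200, +0.40).
Determinant of the coordinate differences = (-205)·(-200) − 40·(-30) = 42200.
∂h/∂x = [(+0.85)·(-200) − (+0.40)·(-30)] / 42200 = -0.003744
∂h/∂y = [(-205)·(+0.40) − 40·(+0.85)] / 42200 = -0.002749
Flow = −∇h = (+0.003744 east, +0.002749 north), which points northeast.

NE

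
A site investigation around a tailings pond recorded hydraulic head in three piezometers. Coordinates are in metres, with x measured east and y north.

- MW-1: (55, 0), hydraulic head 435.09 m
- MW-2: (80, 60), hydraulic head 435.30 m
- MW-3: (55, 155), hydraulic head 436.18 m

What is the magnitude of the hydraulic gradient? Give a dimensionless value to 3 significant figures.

Differences from MW-1: to MW-2 (Δx, Δy, Δh) = (25, 60, +0.21); to MW-3 = (0, 155, +1.09).
Solve a·Δx + b·Δy = Δh: det = 25·155 − 0·60 = 3875.
∂h/∂x = [(+0.21)·155 − (+1.09)·60] / 3875 = -0.008477
∂h/∂y = [25·(+1.09) − 0·(+0.21)] / 3875 = +0.007032
|∇h| = √(-0.008477² + 0.007032²) = 0.01101

0.0110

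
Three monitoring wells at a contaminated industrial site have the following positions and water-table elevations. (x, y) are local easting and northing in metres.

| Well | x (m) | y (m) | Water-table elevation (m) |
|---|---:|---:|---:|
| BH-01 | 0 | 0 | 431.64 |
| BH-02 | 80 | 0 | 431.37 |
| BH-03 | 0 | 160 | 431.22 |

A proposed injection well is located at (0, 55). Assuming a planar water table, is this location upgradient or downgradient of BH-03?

upgradient

∂h/∂x = (431.37 − 431.64) / (80 − 0) = -0.003375
∂h/∂y = (431.22 − 431.64) / (160 − 0) = -0.002625
Head at (0, 55) = 431.64 + (-0.003375)·(0) + (-0.002625)·(55) = 431.50 m.
That is higher than the 431.22 m at BH-03, so the point is upgradient.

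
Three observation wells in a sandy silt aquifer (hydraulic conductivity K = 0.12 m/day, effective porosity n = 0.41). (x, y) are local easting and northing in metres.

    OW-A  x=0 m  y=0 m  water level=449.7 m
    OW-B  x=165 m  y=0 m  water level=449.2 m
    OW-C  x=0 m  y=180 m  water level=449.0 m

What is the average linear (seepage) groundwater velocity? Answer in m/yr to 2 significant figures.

∂h/∂x = (449.2 − 449.7) / (165 − 0) = -0.003030
∂h/∂y = (449.0 − 449.7) / (180 − 0) = -0.003889
|∇h| = √(-0.003030² + -0.003889²) = 0.00493
Seepage velocity v = K·i/n = 0.12 × 0.00493 / 0.41 = 0.001443 m/day = 0.5271 m/yr.

0.53 m/yr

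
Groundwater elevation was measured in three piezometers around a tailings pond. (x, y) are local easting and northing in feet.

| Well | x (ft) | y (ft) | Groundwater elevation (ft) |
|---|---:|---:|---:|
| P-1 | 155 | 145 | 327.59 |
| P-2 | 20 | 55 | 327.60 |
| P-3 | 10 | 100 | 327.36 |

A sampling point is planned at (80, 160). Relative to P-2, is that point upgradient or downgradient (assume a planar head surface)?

With h = a·x + b·y + c and P-1 as origin, the differences give:
  (-135)·a + (-90)·b = +0.01
  (-145)·a + (-45)·b = -0.23
Eliminate b (×(-45) and ×(-90), subtract): -6975·a = -21.150 → a = ∂h/∂x = +0.003032
Back-substitute: b = ∂h/∂y = -0.004659.
Head at (80, 160) = 327.59 + (+0.003032)·(-75) + (-0.004659)·(15) = 327.29 ft.
That is lower than the 327.60 ft at P-2, so the point is downgradient.

downgradient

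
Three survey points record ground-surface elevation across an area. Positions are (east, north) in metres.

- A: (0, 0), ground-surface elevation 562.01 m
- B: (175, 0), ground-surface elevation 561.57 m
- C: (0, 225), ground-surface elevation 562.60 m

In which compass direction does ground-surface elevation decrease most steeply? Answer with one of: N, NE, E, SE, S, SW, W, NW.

∂z/∂x = (561.57 − 562.01) / (175 − 0) = -0.002514
∂z/∂y = (562.60 − 562.01) / (225 − 0) = +0.002622
Steepest decrease is along −∇f = (+0.002514 E, -0.002622 N) → southeast.

SE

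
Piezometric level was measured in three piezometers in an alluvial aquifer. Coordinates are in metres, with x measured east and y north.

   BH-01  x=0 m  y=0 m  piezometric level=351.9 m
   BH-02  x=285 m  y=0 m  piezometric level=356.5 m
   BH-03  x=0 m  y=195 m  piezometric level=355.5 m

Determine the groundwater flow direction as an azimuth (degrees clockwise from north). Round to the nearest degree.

∂h/∂x = (356.5 − 351.9) / (285 − 0) = +0.01614
∂h/∂y = (355.5 − 351.9) / (195 − 0) = +0.01846
Flow direction (−∇h) has components (-0.01614 E, -0.01846 N).
Azimuth = atan2(E, N) = atan2(-0.01614, -0.01846) = 221.2° ≈ 221°.

221°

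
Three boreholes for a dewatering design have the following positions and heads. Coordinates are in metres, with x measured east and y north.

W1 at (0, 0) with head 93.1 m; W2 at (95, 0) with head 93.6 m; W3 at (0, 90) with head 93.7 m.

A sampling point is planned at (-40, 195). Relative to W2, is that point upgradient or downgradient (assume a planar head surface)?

∂h/∂x = (93.6 − 93.1) / (95 − 0) = +0.005263
∂h/∂y = (93.7 − 93.1) / (90 − 0) = +0.006667
Head at (-40, 195) = 93.1 + (+0.005263)·(-40) + (+0.006667)·(195) = 94.19 m.
That is higher than the 93.6 m at W2, so the point is upgradient.

upgradient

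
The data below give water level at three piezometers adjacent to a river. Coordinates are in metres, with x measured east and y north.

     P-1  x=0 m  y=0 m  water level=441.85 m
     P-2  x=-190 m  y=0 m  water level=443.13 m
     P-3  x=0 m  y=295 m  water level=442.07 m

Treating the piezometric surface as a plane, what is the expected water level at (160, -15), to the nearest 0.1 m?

440.8 m

∂h/∂x = (443.13 − 441.85) / (-190 − 0) = -0.006737
∂h/∂y = (442.07 − 441.85) / (295 − 0) = +0.0007458
h(160, -15) = 441.85 + (-0.006737)·(160) + (+0.0007458)·(-15) = 441.85 -1.078 -0.011 = 440.761 m.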